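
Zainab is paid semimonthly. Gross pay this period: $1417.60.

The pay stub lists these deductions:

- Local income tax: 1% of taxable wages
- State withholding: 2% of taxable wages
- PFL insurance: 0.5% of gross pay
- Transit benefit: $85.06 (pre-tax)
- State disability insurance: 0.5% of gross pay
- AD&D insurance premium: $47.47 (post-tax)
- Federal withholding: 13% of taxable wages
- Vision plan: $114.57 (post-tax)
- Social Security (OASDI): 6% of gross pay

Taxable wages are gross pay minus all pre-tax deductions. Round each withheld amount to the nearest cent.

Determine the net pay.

Transit benefit: $85.06
Taxable wages = $1417.60 − $85.06 = $1332.54
Federal withholding: $1332.54 × 0.13 = $173.23
State withholding: $1332.54 × 0.02 = $26.65
Local income tax: $1332.54 × 0.01 = $13.33
Social Security (OASDI): $1417.60 × 0.06 = $85.06
PFL insurance: $1417.60 × 0.005 = $7.09
State disability insurance: $1417.60 × 0.005 = $7.09
Vision plan: $114.57
AD&D insurance premium: $47.47
Total deductions = $85.06 + $173.23 + $26.65 + $13.33 + $85.06 + $7.09 + $7.09 + $114.57 + $47.47 = $559.55
Net pay = $1417.60 − $559.55 = $858.05

$858.05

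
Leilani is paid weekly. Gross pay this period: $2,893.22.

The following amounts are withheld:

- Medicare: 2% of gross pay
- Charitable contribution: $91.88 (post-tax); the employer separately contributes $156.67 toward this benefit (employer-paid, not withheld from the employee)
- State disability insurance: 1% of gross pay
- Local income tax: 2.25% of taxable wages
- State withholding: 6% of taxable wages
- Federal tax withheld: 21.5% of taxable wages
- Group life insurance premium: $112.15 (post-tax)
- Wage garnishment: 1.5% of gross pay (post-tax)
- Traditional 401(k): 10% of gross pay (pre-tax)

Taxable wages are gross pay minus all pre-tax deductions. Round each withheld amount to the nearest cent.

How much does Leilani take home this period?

Traditional 401(k): $2,893.22 × 0.1 = $289.32
Taxable wages = $2,893.22 − $289.32 = $2,603.90
Local income tax: $2,603.90 × 0.0225 = $58.59
Federal tax withheld: $2,603.90 × 0.215 = $559.84
State withholding: $2,603.90 × 0.06 = $156.23
State disability insurance: $2,893.22 × 0.01 = $28.93
Medicare: $2,893.22 × 0.02 = $57.86
Group life insurance premium: $112.15
Charitable contribution: $91.88
Wage garnishment: $2,893.22 × 0.015 = $43.40
(Employer's $156.67 toward charitable contribution is not withheld from the employee.)
Total deductions = $289.32 + $58.59 + $559.84 + $156.23 + $28.93 + $57.86 + $112.15 + $91.88 + $43.40 = $1,398.20
Net pay = $2,893.22 − $1,398.20 = $1,495.02

$1,495.02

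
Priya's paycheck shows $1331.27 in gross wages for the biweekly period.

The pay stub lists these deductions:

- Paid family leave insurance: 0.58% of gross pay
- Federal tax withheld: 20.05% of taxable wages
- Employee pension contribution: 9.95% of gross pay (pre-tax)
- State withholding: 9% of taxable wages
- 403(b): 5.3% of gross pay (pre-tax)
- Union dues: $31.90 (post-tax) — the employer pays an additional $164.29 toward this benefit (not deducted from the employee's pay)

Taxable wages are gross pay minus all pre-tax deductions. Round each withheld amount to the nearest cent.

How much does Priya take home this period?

403(b): $1331.27 × 0.053 = $70.56
Employee pension contribution: $1331.27 × 0.0995 = $132.46
Pre-tax total = $70.56 + $132.46 = $203.02
Taxable wages = $1331.27 − $203.02 = $1128.25
Federal tax withheld: $1128.25 × 0.2005 = $226.21
State withholding: $1128.25 × 0.09 = $101.54
Paid family leave insurance: $1331.27 × 0.0058 = $7.72
Union dues: $31.90
(Employer's $164.29 toward union dues is not withheld from the employee.)
Total deductions = $70.56 + $132.46 + $226.21 + $101.54 + $7.72 + $31.90 = $570.39
Net pay = $1331.27 − $570.39 = $760.88

$760.88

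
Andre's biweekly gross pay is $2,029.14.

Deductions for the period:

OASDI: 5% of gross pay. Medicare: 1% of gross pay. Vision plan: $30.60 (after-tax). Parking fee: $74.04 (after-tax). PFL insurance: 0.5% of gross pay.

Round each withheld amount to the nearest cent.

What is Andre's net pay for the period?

PFL insurance: $2,029.14 × 0.005 = $10.15
Medicare: $2,029.14 × 0.01 = $20.29
OASDI: $2,029.14 × 0.05 = $101.46
Parking fee: $74.04
Vision plan: $30.60
Total deductions = $10.15 + $20.29 + $101.46 + $74.04 + $30.60 = $236.54
Net pay = $2,029.14 − $236.54 = $1,792.60

$1,792.60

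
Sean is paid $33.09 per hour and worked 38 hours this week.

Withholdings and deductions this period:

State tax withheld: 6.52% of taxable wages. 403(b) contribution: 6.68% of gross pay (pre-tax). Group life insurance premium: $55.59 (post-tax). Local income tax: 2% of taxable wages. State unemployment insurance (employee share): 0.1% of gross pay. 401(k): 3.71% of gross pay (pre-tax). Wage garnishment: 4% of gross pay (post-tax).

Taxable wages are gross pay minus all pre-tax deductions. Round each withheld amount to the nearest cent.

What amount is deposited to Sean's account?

Gross pay: 38 × $33.09 = $1,257.42
401(k): $1,257.42 × 0.0371 = $46.65
403(b) contribution: $1,257.42 × 0.0668 = $84.00
Pre-tax total = $46.65 + $84.00 = $130.65
Taxable wages = $1,257.42 − $130.65 = $1,126.77
Local income tax: $1,126.77 × 0.02 = $22.54
State tax withheld: $1,126.77 × 0.0652 = $73.47
State unemployment insurance (employee share): $1,257.42 × 0.001 = $1.26
Wage garnishment: $1,257.42 × 0.04 = $50.30
Group life insurance premium: $55.59
Total deductions = $46.65 + $84.00 + $22.54 + $73.47 + $1.26 + $50.30 + $55.59 = $333.81
Net pay = $1,257.42 − $333.81 = $923.61

$923.61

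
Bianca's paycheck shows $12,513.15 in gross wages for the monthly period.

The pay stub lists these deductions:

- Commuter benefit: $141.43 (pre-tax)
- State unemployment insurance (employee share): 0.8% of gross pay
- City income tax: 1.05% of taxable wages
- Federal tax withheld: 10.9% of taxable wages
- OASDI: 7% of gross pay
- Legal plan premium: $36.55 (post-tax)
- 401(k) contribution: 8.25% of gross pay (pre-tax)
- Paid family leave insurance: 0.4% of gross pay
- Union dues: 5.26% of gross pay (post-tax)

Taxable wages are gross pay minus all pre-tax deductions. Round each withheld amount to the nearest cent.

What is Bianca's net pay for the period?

$8,263.52

Commuter benefit: $141.43
401(k) contribution: $12,513.15 × 0.0825 = $1,032.33
Pre-tax total = $141.43 + $1,032.33 = $1,173.76
Taxable wages = $12,513.15 − $1,173.76 = $11,339.39
Federal tax withheld: $11,339.39 × 0.109 = $1,235.99
City income tax: $11,339.39 × 0.0105 = $119.06
State unemployment insurance (employee share): $12,513.15 × 0.008 = $100.11
OASDI: $12,513.15 × 0.07 = $875.92
Paid family leave insurance: $12,513.15 × 0.004 = $50.05
Legal plan premium: $36.55
Union dues: $12,513.15 × 0.0526 = $658.19
Total deductions = $141.43 + $1,032.33 + $1,235.99 + $119.06 + $100.11 + $875.92 + $50.05 + $36.55 + $658.19 = $4,249.63
Net pay = $12,513.15 − $4,249.63 = $8,263.52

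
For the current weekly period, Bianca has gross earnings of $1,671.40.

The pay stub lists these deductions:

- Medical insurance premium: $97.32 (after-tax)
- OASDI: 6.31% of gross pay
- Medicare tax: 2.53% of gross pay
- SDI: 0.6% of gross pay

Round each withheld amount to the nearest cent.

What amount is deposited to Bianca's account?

$1,416.29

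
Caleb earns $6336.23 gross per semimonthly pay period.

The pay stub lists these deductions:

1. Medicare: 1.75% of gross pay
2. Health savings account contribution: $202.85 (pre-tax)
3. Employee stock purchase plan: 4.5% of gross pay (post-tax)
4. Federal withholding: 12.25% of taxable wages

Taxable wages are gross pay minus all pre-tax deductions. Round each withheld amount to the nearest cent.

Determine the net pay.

Health savings account contribution: $202.85
Taxable wages = $6336.23 − $202.85 = $6133.38
Federal withholding: $6133.38 × 0.1225 = $751.34
Medicare: $6336.23 × 0.0175 = $110.88
Employee stock purchase plan: $6336.23 × 0.045 = $285.13
Total deductions = $202.85 + $751.34 + $110.88 + $285.13 = $1350.20
Net pay = $6336.23 − $1350.20 = $4986.03

$4986.03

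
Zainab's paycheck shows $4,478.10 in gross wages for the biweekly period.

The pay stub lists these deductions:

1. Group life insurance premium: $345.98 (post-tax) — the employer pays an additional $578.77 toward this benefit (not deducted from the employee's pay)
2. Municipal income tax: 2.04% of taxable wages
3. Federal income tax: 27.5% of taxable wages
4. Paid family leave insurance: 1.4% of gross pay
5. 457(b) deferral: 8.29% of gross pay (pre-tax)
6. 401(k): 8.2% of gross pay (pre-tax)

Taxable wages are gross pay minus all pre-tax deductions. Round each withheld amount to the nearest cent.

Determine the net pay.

457(b) deferral: $4,478.10 × 0.0829 = $371.23
401(k): $4,478.10 × 0.082 = $367.20
Pre-tax total = $371.23 + $367.20 = $738.43
Taxable wages = $4,478.10 − $738.43 = $3,739.67
Federal income tax: $3,739.67 × 0.275 = $1,028.41
Municipal income tax: $3,739.67 × 0.0204 = $76.29
Paid family leave insurance: $4,478.10 × 0.014 = $62.69
Group life insurance premium: $345.98
(Employer's $578.77 toward group life insurance premium is not withheld from the employee.)
Total deductions = $371.23 + $367.20 + $1,028.41 + $76.29 + $62.69 + $345.98 = $2,251.80
Net pay = $4,478.10 − $2,251.80 = $2,226.30

$2,226.30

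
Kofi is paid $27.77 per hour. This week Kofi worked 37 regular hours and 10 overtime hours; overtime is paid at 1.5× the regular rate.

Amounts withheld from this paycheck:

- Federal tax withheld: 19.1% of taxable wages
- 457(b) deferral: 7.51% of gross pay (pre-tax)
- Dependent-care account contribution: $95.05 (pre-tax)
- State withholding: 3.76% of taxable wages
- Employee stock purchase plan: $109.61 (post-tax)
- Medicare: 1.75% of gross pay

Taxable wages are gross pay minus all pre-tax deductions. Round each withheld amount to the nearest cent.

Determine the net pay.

$822.08

Regular pay: 37 × $27.77 = $1,027.49
Overtime pay: 10 × $27.77 × 1.5 = $416.55
Gross pay = $1,027.49 + $416.55 = $1,444.04
457(b) deferral: $1,444.04 × 0.0751 = $108.45
Dependent-care account contribution: $95.05
Pre-tax total = $108.45 + $95.05 = $203.50
Taxable wages = $1,444.04 − $203.50 = $1,240.54
Federal tax withheld: $1,240.54 × 0.191 = $236.94
State withholding: $1,240.54 × 0.0376 = $46.64
Medicare: $1,444.04 × 0.0175 = $25.27
Employee stock purchase plan: $109.61
Total deductions = $108.45 + $95.05 + $236.94 + $46.64 + $25.27 + $109.61 = $621.96
Net pay = $1,444.04 − $621.96 = $822.08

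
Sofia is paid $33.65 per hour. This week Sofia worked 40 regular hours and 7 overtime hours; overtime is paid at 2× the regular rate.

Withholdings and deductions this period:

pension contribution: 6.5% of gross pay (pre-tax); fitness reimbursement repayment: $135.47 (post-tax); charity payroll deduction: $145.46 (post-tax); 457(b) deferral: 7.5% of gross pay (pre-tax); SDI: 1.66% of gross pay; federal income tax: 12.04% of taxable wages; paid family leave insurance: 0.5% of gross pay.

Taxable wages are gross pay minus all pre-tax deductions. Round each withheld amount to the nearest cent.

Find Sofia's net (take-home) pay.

$1,054.38

Regular pay: 40 × $33.65 = $1,346.00
Overtime pay: 7 × $33.65 × 2 = $471.10
Gross pay = $1,346.00 + $471.10 = $1,817.10
Pension contribution: $1,817.10 × 0.065 = $118.11
457(b) deferral: $1,817.10 × 0.075 = $136.28
Pre-tax total = $118.11 + $136.28 = $254.39
Taxable wages = $1,817.10 − $254.39 = $1,562.71
Federal income tax: $1,562.71 × 0.1204 = $188.15
SDI: $1,817.10 × 0.0166 = $30.16
Paid family leave insurance: $1,817.10 × 0.005 = $9.09
Fitness reimbursement repayment: $135.47
Charity payroll deduction: $145.46
Total deductions = $118.11 + $136.28 + $188.15 + $30.16 + $9.09 + $135.47 + $145.46 = $762.72
Net pay = $1,817.10 − $762.72 = $1,054.38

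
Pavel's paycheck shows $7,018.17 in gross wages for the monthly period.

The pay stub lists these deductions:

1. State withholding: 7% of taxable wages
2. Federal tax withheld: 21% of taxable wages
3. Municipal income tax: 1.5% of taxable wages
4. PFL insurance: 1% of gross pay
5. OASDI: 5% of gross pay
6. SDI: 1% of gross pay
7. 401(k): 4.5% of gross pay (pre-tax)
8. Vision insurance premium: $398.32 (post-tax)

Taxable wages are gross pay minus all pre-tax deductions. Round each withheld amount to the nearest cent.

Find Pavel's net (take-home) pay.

$3,835.57

401(k): $7,018.17 × 0.045 = $315.82
Taxable wages = $7,018.17 − $315.82 = $6,702.35
State withholding: $6,702.35 × 0.07 = $469.16
Federal tax withheld: $6,702.35 × 0.21 = $1,407.49
Municipal income tax: $6,702.35 × 0.015 = $100.54
PFL insurance: $7,018.17 × 0.01 = $70.18
OASDI: $7,018.17 × 0.05 = $350.91
SDI: $7,018.17 × 0.01 = $70.18
Vision insurance premium: $398.32
Total deductions = $315.82 + $469.16 + $1,407.49 + $100.54 + $70.18 + $350.91 + $70.18 + $398.32 = $3,182.60
Net pay = $7,018.17 − $3,182.60 = $3,835.57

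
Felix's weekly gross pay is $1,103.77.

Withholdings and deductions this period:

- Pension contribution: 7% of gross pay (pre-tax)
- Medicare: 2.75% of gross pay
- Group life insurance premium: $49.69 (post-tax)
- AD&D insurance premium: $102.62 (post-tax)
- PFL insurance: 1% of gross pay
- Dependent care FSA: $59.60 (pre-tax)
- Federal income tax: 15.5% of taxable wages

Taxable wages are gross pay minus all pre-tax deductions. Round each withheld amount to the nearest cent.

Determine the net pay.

Dependent care FSA: $59.60
Pension contribution: $1,103.77 × 0.07 = $77.26
Pre-tax total = $59.60 + $77.26 = $136.86
Taxable wages = $1,103.77 − $136.86 = $966.91
Federal income tax: $966.91 × 0.155 = $149.87
PFL insurance: $1,103.77 × 0.01 = $11.04
Medicare: $1,103.77 × 0.0275 = $30.35
Group life insurance premium: $49.69
AD&D insurance premium: $102.62
Total deductions = $59.60 + $77.26 + $149.87 + $11.04 + $30.35 + $49.69 + $102.62 = $480.43
Net pay = $1,103.77 − $480.43 = $623.34

$623.34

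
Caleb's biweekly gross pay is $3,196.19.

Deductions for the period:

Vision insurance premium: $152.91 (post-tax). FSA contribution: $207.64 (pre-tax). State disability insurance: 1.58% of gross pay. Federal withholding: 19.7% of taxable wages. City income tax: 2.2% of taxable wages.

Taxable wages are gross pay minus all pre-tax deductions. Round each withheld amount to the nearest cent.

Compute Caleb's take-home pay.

FSA contribution: $207.64
Taxable wages = $3,196.19 − $207.64 = $2,988.55
City income tax: $2,988.55 × 0.022 = $65.75
Federal withholding: $2,988.55 × 0.197 = $588.74
State disability insurance: $3,196.19 × 0.0158 = $50.50
Vision insurance premium: $152.91
Total deductions = $207.64 + $65.75 + $588.74 + $50.50 + $152.91 = $1,065.54
Net pay = $3,196.19 − $1,065.54 = $2,130.65

$2,130.65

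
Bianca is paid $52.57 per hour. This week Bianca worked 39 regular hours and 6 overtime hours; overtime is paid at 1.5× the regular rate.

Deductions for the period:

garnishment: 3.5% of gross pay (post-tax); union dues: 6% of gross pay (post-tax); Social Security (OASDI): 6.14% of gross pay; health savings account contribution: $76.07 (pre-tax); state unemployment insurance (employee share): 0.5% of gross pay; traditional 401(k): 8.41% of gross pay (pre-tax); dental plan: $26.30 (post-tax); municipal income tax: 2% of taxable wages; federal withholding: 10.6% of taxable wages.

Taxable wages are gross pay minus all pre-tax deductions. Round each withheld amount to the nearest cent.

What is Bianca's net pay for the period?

$1,519.89

Regular pay: 39 × $52.57 = $2,050.23
Overtime pay: 6 × $52.57 × 1.5 = $473.13
Gross pay = $2,050.23 + $473.13 = $2,523.36
Traditional 401(k): $2,523.36 × 0.0841 = $212.21
Health savings account contribution: $76.07
Pre-tax total = $212.21 + $76.07 = $288.28
Taxable wages = $2,523.36 − $288.28 = $2,235.08
Municipal income tax: $2,235.08 × 0.02 = $44.70
Federal withholding: $2,235.08 × 0.106 = $236.92
Social Security (OASDI): $2,523.36 × 0.0614 = $154.93
State unemployment insurance (employee share): $2,523.36 × 0.005 = $12.62
Union dues: $2,523.36 × 0.06 = $151.40
Dental plan: $26.30
Garnishment: $2,523.36 × 0.035 = $88.32
Total deductions = $212.21 + $76.07 + $44.70 + $236.92 + $154.93 + $12.62 + $151.40 + $26.30 + $88.32 = $1,003.47
Net pay = $2,523.36 − $1,003.47 = $1,519.89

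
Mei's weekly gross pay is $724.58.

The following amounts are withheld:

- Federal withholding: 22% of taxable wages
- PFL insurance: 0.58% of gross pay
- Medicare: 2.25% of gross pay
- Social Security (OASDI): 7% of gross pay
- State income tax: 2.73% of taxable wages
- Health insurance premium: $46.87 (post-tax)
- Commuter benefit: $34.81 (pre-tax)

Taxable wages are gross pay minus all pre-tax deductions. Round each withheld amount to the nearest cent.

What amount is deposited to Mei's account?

Commuter benefit: $34.81
Taxable wages = $724.58 − $34.81 = $689.77
Federal withholding: $689.77 × 0.22 = $151.75
State income tax: $689.77 × 0.0273 = $18.83
Medicare: $724.58 × 0.0225 = $16.30
Social Security (OASDI): $724.58 × 0.07 = $50.72
PFL insurance: $724.58 × 0.0058 = $4.20
Health insurance premium: $46.87
Total deductions = $34.81 + $151.75 + $18.83 + $16.30 + $50.72 + $4.20 + $46.87 = $323.48
Net pay = $724.58 − $323.48 = $401.10

$401.10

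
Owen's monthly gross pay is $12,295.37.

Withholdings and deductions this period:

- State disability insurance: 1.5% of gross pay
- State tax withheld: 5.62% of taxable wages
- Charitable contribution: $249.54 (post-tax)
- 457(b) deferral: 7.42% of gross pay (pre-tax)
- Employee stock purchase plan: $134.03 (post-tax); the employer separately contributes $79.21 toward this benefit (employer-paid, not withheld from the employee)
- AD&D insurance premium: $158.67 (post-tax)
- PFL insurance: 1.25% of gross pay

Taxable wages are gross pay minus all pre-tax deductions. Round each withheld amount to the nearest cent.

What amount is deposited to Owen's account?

$9,862.96

457(b) deferral: $12,295.37 × 0.0742 = $912.32
Taxable wages = $12,295.37 − $912.32 = $11,383.05
State tax withheld: $11,383.05 × 0.0562 = $639.73
PFL insurance: $12,295.37 × 0.0125 = $153.69
State disability insurance: $12,295.37 × 0.015 = $184.43
Employee stock purchase plan: $134.03
Charitable contribution: $249.54
AD&D insurance premium: $158.67
(Employer's $79.21 toward employee stock purchase plan is not withheld from the employee.)
Total deductions = $912.32 + $639.73 + $153.69 + $184.43 + $134.03 + $249.54 + $158.67 = $2,432.41
Net pay = $12,295.37 − $2,432.41 = $9,862.96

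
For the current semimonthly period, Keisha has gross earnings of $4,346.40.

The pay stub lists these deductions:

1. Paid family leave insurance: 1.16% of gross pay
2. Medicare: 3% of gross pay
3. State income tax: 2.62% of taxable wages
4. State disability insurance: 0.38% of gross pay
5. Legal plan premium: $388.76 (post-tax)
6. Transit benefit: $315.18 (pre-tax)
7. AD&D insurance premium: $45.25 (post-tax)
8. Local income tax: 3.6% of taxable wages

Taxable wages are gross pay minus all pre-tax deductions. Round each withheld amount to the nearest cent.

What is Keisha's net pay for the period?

Transit benefit: $315.18
Taxable wages = $4,346.40 − $315.18 = $4,031.22
Local income tax: $4,031.22 × 0.036 = $145.12
State income tax: $4,031.22 × 0.0262 = $105.62
Medicare: $4,346.40 × 0.03 = $130.39
State disability insurance: $4,346.40 × 0.0038 = $16.52
Paid family leave insurance: $4,346.40 × 0.0116 = $50.42
AD&D insurance premium: $45.25
Legal plan premium: $388.76
Total deductions = $315.18 + $145.12 + $105.62 + $130.39 + $16.52 + $50.42 + $45.25 + $388.76 = $1,197.26
Net pay = $4,346.40 − $1,197.26 = $3,149.14

$3,149.14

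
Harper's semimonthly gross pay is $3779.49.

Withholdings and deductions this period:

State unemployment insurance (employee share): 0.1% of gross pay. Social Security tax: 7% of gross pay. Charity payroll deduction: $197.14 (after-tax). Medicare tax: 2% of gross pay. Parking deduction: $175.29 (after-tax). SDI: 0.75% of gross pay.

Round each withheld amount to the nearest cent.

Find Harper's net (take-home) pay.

$3034.78

Medicare tax: $3779.49 × 0.02 = $75.59
SDI: $3779.49 × 0.0075 = $28.35
Social Security tax: $3779.49 × 0.07 = $264.56
State unemployment insurance (employee share): $3779.49 × 0.001 = $3.78
Parking deduction: $175.29
Charity payroll deduction: $197.14
Total deductions = $75.59 + $28.35 + $264.56 + $3.78 + $175.29 + $197.14 = $744.71
Net pay = $3779.49 − $744.71 = $3034.78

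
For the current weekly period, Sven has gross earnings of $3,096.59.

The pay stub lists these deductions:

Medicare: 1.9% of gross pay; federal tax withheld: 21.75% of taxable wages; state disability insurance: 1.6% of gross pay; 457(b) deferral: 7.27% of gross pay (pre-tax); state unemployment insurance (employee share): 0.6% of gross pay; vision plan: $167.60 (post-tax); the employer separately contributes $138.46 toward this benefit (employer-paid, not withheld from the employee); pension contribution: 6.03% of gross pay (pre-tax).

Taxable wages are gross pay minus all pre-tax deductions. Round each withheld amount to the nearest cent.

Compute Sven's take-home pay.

$1,806.25

457(b) deferral: $3,096.59 × 0.0727 = $225.12
Pension contribution: $3,096.59 × 0.0603 = $186.72
Pre-tax total = $225.12 + $186.72 = $411.84
Taxable wages = $3,096.59 − $411.84 = $2,684.75
Federal tax withheld: $2,684.75 × 0.2175 = $583.93
State unemployment insurance (employee share): $3,096.59 × 0.006 = $18.58
State disability insurance: $3,096.59 × 0.016 = $49.55
Medicare: $3,096.59 × 0.019 = $58.84
Vision plan: $167.60
(Employer's $138.46 toward vision plan is not withheld from the employee.)
Total deductions = $225.12 + $186.72 + $583.93 + $18.58 + $49.55 + $58.84 + $167.60 = $1,290.34
Net pay = $3,096.59 − $1,290.34 = $1,806.25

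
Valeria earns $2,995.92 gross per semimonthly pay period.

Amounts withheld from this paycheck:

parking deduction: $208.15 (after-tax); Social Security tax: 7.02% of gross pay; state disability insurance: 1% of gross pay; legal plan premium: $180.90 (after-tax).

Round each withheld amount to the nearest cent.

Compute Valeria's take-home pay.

State disability insurance: $2,995.92 × 0.01 = $29.96
Social Security tax: $2,995.92 × 0.0702 = $210.31
Legal plan premium: $180.90
Parking deduction: $208.15
Total deductions = $29.96 + $210.31 + $180.90 + $208.15 = $629.32
Net pay = $2,995.92 − $629.32 = $2,366.60

$2,366.60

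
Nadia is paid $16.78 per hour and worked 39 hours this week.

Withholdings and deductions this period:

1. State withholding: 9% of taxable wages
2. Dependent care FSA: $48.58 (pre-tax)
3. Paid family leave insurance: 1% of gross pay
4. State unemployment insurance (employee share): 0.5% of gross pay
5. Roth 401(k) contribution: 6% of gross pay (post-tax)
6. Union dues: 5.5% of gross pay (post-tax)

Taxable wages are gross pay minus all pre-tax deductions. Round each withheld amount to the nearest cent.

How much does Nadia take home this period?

Gross pay: 39 × $16.78 = $654.42
Dependent care FSA: $48.58
Taxable wages = $654.42 − $48.58 = $605.84
State withholding: $605.84 × 0.09 = $54.53
State unemployment insurance (employee share): $654.42 × 0.005 = $3.27
Paid family leave insurance: $654.42 × 0.01 = $6.54
Roth 401(k) contribution: $654.42 × 0.06 = $39.27
Union dues: $654.42 × 0.055 = $35.99
Total deductions = $48.58 + $54.53 + $3.27 + $6.54 + $39.27 + $35.99 = $188.18
Net pay = $654.42 − $188.18 = $466.24

$466.24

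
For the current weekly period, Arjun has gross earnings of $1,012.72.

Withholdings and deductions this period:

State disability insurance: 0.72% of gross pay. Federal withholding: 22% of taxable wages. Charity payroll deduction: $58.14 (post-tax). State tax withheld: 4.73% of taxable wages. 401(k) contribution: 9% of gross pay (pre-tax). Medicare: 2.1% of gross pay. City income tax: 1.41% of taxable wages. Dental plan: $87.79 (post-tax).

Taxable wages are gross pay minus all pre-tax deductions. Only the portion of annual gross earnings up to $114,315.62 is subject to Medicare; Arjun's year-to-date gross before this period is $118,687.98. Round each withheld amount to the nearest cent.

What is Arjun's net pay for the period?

$509.03

401(k) contribution: $1,012.72 × 0.09 = $91.14
Taxable wages = $1,012.72 − $91.14 = $921.58
Federal withholding: $921.58 × 0.22 = $202.75
City income tax: $921.58 × 0.0141 = $12.99
State tax withheld: $921.58 × 0.0473 = $43.59
Medicare: annual cap $114,315.62 already reached (YTD $118,687.98), so $0.00
State disability insurance: $1,012.72 × 0.0072 = $7.29
Charity payroll deduction: $58.14
Dental plan: $87.79
Total deductions = $91.14 + $202.75 + $12.99 + $43.59 + $0.00 + $7.29 + $58.14 + $87.79 = $503.69
Net pay = $1,012.72 − $503.69 = $509.03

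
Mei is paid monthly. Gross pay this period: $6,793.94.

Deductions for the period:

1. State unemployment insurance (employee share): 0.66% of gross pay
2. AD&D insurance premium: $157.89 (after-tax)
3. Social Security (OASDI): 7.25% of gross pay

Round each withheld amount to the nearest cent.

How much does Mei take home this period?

$6,098.65

State unemployment insurance (employee share): $6,793.94 × 0.0066 = $44.84
Social Security (OASDI): $6,793.94 × 0.0725 = $492.56
AD&D insurance premium: $157.89
Total deductions = $44.84 + $492.56 + $157.89 = $695.29
Net pay = $6,793.94 − $695.29 = $6,098.65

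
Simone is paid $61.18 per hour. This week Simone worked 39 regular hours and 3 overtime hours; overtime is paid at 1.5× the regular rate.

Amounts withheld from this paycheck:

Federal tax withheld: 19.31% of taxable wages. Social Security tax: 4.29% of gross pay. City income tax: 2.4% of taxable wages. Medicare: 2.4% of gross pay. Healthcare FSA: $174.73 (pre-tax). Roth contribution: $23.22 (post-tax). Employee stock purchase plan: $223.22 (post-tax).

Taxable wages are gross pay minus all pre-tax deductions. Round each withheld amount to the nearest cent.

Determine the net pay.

Regular pay: 39 × $61.18 = $2,386.02
Overtime pay: 3 × $61.18 × 1.5 = $275.31
Gross pay = $2,386.02 + $275.31 = $2,661.33
Healthcare FSA: $174.73
Taxable wages = $2,661.33 − $174.73 = $2,486.60
City income tax: $2,486.60 × 0.024 = $59.68
Federal tax withheld: $2,486.60 × 0.1931 = $480.16
Social Security tax: $2,661.33 × 0.0429 = $114.17
Medicare: $2,661.33 × 0.024 = $63.87
Employee stock purchase plan: $223.22
Roth contribution: $23.22
Total deductions = $174.73 + $59.68 + $480.16 + $114.17 + $63.87 + $223.22 + $23.22 = $1,139.05
Net pay = $2,661.33 − $1,139.05 = $1,522.28

$1,522.28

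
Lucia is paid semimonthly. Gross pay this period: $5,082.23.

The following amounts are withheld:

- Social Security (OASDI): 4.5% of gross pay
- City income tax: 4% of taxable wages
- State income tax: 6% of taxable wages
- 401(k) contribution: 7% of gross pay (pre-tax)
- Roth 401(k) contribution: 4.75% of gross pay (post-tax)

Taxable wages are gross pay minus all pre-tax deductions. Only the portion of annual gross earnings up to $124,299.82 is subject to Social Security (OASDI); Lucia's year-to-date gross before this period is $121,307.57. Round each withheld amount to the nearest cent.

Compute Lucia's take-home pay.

$3,877.76

401(k) contribution: $5,082.23 × 0.07 = $355.76
Taxable wages = $5,082.23 − $355.76 = $4,726.47
City income tax: $4,726.47 × 0.04 = $189.06
State income tax: $4,726.47 × 0.06 = $283.59
Social Security (OASDI): only $124,299.82 − $121,307.57 = $2,992.25 of this check is subject → $2,992.25 × 0.045 = $134.65
Roth 401(k) contribution: $5,082.23 × 0.0475 = $241.41
Total deductions = $355.76 + $189.06 + $283.59 + $134.65 + $241.41 = $1,204.47
Net pay = $5,082.23 − $1,204.47 = $3,877.76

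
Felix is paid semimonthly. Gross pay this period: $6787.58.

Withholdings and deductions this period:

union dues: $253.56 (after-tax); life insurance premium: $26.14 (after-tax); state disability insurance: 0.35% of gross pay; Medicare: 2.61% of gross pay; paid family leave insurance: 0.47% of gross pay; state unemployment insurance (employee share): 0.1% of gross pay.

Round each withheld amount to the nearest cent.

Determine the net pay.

State disability insurance: $6787.58 × 0.0035 = $23.76
Paid family leave insurance: $6787.58 × 0.0047 = $31.90
Medicare: $6787.58 × 0.0261 = $177.16
State unemployment insurance (employee share): $6787.58 × 0.001 = $6.79
Life insurance premium: $26.14
Union dues: $253.56
Total deductions = $23.76 + $31.90 + $177.16 + $6.79 + $26.14 + $253.56 = $519.31
Net pay = $6787.58 − $519.31 = $6268.27

$6268.27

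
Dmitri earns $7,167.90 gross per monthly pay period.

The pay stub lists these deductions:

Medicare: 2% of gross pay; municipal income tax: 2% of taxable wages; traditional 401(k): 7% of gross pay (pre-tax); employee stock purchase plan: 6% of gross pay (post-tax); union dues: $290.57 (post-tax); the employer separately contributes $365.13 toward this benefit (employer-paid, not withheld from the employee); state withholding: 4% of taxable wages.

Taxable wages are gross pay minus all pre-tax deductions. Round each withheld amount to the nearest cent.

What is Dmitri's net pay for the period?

Traditional 401(k): $7,167.90 × 0.07 = $501.75
Taxable wages = $7,167.90 − $501.75 = $6,666.15
State withholding: $6,666.15 × 0.04 = $266.65
Municipal income tax: $6,666.15 × 0.02 = $133.32
Medicare: $7,167.90 × 0.02 = $143.36
Employee stock purchase plan: $7,167.90 × 0.06 = $430.07
Union dues: $290.57
(Employer's $365.13 toward union dues is not withheld from the employee.)
Total deductions = $501.75 + $266.65 + $133.32 + $143.36 + $430.07 + $290.57 = $1,765.72
Net pay = $7,167.90 − $1,765.72 = $5,402.18

$5,402.18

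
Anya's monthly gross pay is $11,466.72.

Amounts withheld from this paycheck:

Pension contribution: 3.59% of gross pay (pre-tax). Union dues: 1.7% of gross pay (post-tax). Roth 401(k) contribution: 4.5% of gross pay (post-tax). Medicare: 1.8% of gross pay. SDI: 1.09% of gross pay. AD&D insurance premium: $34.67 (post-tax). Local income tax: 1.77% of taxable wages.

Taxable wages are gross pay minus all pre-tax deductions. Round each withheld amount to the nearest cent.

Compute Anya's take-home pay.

$9,782.40

Pension contribution: $11,466.72 × 0.0359 = $411.66
Taxable wages = $11,466.72 − $411.66 = $11,055.06
Local income tax: $11,055.06 × 0.0177 = $195.67
SDI: $11,466.72 × 0.0109 = $124.99
Medicare: $11,466.72 × 0.018 = $206.40
Roth 401(k) contribution: $11,466.72 × 0.045 = $516.00
AD&D insurance premium: $34.67
Union dues: $11,466.72 × 0.017 = $194.93
Total deductions = $411.66 + $195.67 + $124.99 + $206.40 + $516.00 + $34.67 + $194.93 = $1,684.32
Net pay = $11,466.72 − $1,684.32 = $9,782.40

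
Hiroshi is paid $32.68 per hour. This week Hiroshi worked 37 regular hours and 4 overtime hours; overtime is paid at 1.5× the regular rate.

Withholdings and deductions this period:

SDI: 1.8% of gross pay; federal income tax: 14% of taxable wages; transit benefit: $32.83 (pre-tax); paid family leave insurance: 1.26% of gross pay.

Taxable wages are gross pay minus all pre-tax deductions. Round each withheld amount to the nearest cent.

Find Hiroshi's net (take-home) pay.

Regular pay: 37 × $32.68 = $1,209.16
Overtime pay: 4 × $32.68 × 1.5 = $196.08
Gross pay = $1,209.16 + $196.08 = $1,405.24
Transit benefit: $32.83
Taxable wages = $1,405.24 − $32.83 = $1,372.41
Federal income tax: $1,372.41 × 0.14 = $192.14
SDI: $1,405.24 × 0.018 = $25.29
Paid family leave insurance: $1,405.24 × 0.0126 = $17.71
Total deductions = $32.83 + $192.14 + $25.29 + $17.71 = $267.97
Net pay = $1,405.24 − $267.97 = $1,137.27

$1,137.27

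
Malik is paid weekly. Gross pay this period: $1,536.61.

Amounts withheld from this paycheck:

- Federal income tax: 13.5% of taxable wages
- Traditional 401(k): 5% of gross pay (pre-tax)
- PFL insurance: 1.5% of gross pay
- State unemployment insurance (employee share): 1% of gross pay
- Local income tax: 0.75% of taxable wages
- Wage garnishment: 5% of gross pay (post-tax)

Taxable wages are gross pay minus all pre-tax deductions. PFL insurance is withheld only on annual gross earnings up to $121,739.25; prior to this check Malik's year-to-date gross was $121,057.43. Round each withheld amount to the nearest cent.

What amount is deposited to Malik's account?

$1,149.33

Traditional 401(k): $1,536.61 × 0.05 = $76.83
Taxable wages = $1,536.61 − $76.83 = $1,459.78
Local income tax: $1,459.78 × 0.0075 = $10.95
Federal income tax: $1,459.78 × 0.135 = $197.07
PFL insurance: only $121,739.25 − $121,057.43 = $681.82 of this check is subject → $681.82 × 0.015 = $10.23
State unemployment insurance (employee share): $1,536.61 × 0.01 = $15.37
Wage garnishment: $1,536.61 × 0.05 = $76.83
Total deductions = $76.83 + $10.95 + $197.07 + $10.23 + $15.37 + $76.83 = $387.28
Net pay = $1,536.61 − $387.28 = $1,149.33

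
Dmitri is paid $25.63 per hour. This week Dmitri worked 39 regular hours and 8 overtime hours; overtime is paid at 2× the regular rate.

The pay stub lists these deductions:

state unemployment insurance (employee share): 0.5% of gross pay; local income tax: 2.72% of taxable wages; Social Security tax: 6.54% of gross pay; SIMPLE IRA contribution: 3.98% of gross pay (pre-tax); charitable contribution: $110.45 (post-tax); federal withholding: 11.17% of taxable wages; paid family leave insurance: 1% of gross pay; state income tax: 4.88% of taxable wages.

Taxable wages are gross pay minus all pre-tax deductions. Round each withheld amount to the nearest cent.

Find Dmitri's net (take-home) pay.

$875.70

Regular pay: 39 × $25.63 = $999.57
Overtime pay: 8 × $25.63 × 2 = $410.08
Gross pay = $999.57 + $410.08 = $1,409.65
SIMPLE IRA contribution: $1,409.65 × 0.0398 = $56.10
Taxable wages = $1,409.65 − $56.10 = $1,353.55
State income tax: $1,353.55 × 0.0488 = $66.05
Local income tax: $1,353.55 × 0.0272 = $36.82
Federal withholding: $1,353.55 × 0.1117 = $151.19
State unemployment insurance (employee share): $1,409.65 × 0.005 = $7.05
Social Security tax: $1,409.65 × 0.0654 = $92.19
Paid family leave insurance: $1,409.65 × 0.01 = $14.10
Charitable contribution: $110.45
Total deductions = $56.10 + $66.05 + $36.82 + $151.19 + $7.05 + $92.19 + $14.10 + $110.45 = $533.95
Net pay = $1,409.65 − $533.95 = $875.70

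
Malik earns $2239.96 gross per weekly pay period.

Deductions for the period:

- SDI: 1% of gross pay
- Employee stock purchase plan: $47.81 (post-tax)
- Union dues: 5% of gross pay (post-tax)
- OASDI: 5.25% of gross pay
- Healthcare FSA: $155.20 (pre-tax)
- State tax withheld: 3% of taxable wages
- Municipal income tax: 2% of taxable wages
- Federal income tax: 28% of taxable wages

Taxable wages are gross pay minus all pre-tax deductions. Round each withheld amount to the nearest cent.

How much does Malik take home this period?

$1096.98

Healthcare FSA: $155.20
Taxable wages = $2239.96 − $155.20 = $2084.76
Municipal income tax: $2084.76 × 0.02 = $41.70
State tax withheld: $2084.76 × 0.03 = $62.54
Federal income tax: $2084.76 × 0.28 = $583.73
SDI: $2239.96 × 0.01 = $22.40
OASDI: $2239.96 × 0.0525 = $117.60
Employee stock purchase plan: $47.81
Union dues: $2239.96 × 0.05 = $112.00
Total deductions = $155.20 + $41.70 + $62.54 + $583.73 + $22.40 + $117.60 + $47.81 + $112.00 = $1142.98
Net pay = $2239.96 − $1142.98 = $1096.98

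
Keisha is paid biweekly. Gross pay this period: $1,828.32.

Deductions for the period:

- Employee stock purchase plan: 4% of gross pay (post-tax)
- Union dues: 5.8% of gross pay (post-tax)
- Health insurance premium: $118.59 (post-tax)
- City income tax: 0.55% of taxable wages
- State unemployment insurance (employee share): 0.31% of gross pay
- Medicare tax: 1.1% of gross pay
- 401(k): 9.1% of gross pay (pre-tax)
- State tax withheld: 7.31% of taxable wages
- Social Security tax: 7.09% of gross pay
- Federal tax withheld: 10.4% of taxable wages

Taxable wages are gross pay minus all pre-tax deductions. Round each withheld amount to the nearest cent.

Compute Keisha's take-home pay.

401(k): $1,828.32 × 0.091 = $166.38
Taxable wages = $1,828.32 − $166.38 = $1,661.94
State tax withheld: $1,661.94 × 0.0731 = $121.49
City income tax: $1,661.94 × 0.0055 = $9.14
Federal tax withheld: $1,661.94 × 0.104 = $172.84
State unemployment insurance (employee share): $1,828.32 × 0.0031 = $5.67
Social Security tax: $1,828.32 × 0.0709 = $129.63
Medicare tax: $1,828.32 × 0.011 = $20.11
Employee stock purchase plan: $1,828.32 × 0.04 = $73.13
Union dues: $1,828.32 × 0.058 = $106.04
Health insurance premium: $118.59
Total deductions = $166.38 + $121.49 + $9.14 + $172.84 + $5.67 + $129.63 + $20.11 + $73.13 + $106.04 + $118.59 = $923.02
Net pay = $1,828.32 − $923.02 = $905.30

$905.30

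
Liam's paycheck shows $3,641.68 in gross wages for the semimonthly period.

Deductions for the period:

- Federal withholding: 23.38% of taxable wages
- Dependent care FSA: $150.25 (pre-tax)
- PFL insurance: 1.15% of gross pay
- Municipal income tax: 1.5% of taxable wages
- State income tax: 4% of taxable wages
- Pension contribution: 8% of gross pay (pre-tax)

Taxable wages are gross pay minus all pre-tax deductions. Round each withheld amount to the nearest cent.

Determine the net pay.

Dependent care FSA: $150.25
Pension contribution: $3,641.68 × 0.08 = $291.33
Pre-tax total = $150.25 + $291.33 = $441.58
Taxable wages = $3,641.68 − $441.58 = $3,200.10
State income tax: $3,200.10 × 0.04 = $128.00
Municipal income tax: $3,200.10 × 0.015 = $48.00
Federal withholding: $3,200.10 × 0.2338 = $748.18
PFL insurance: $3,641.68 × 0.0115 = $41.88
Total deductions = $150.25 + $291.33 + $128.00 + $48.00 + $748.18 + $41.88 = $1,407.64
Net pay = $3,641.68 − $1,407.64 = $2,234.04

$2,234.04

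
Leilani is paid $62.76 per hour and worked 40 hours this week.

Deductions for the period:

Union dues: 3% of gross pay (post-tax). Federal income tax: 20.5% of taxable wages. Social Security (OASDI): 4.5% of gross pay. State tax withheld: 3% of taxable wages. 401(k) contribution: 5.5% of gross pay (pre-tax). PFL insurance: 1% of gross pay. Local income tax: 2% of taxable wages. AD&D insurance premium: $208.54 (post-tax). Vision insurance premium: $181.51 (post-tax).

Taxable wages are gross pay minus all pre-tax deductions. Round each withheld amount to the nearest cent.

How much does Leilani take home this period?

$1,163.95

Gross pay: 40 × $62.76 = $2,510.40
401(k) contribution: $2,510.40 × 0.055 = $138.07
Taxable wages = $2,510.40 − $138.07 = $2,372.33
Federal income tax: $2,372.33 × 0.205 = $486.33
Local income tax: $2,372.33 × 0.02 = $47.45
State tax withheld: $2,372.33 × 0.03 = $71.17
PFL insurance: $2,510.40 × 0.01 = $25.10
Social Security (OASDI): $2,510.40 × 0.045 = $112.97
Vision insurance premium: $181.51
Union dues: $2,510.40 × 0.03 = $75.31
AD&D insurance premium: $208.54
Total deductions = $138.07 + $486.33 + $47.45 + $71.17 + $25.10 + $112.97 + $181.51 + $75.31 + $208.54 = $1,346.45
Net pay = $2,510.40 − $1,346.45 = $1,163.95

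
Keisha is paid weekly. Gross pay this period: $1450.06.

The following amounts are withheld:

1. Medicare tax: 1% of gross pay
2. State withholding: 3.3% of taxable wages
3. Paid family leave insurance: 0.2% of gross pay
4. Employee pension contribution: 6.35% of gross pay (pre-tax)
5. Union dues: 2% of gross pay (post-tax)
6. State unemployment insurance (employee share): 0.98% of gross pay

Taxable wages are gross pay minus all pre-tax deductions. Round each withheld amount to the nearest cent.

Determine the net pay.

Employee pension contribution: $1450.06 × 0.0635 = $92.08
Taxable wages = $1450.06 − $92.08 = $1357.98
State withholding: $1357.98 × 0.033 = $44.81
State unemployment insurance (employee share): $1450.06 × 0.0098 = $14.21
Medicare tax: $1450.06 × 0.01 = $14.50
Paid family leave insurance: $1450.06 × 0.002 = $2.90
Union dues: $1450.06 × 0.02 = $29.00
Total deductions = $92.08 + $44.81 + $14.21 + $14.50 + $2.90 + $29.00 = $197.50
Net pay = $1450.06 − $197.50 = $1252.56

$1252.56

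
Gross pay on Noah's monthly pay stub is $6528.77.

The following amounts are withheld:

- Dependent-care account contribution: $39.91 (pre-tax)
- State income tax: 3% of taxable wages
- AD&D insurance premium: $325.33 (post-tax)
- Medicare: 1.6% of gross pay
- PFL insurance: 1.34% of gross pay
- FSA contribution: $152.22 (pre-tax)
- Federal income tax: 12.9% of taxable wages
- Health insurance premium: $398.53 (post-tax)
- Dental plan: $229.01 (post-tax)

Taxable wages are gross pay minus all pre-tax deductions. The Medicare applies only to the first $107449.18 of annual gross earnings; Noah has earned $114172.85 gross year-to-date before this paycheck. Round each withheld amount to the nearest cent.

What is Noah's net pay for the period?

$4288.75

FSA contribution: $152.22
Dependent-care account contribution: $39.91
Pre-tax total = $152.22 + $39.91 = $192.13
Taxable wages = $6528.77 − $192.13 = $6336.64
Federal income tax: $6336.64 × 0.129 = $817.43
State income tax: $6336.64 × 0.03 = $190.10
Medicare: annual cap $107449.18 already reached (YTD $114172.85), so $0.00
PFL insurance: $6528.77 × 0.0134 = $87.49
AD&D insurance premium: $325.33
Health insurance premium: $398.53
Dental plan: $229.01
Total deductions = $152.22 + $39.91 + $817.43 + $190.10 + $0.00 + $87.49 + $325.33 + $398.53 + $229.01 = $2240.02
Net pay = $6528.77 − $2240.02 = $4288.75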